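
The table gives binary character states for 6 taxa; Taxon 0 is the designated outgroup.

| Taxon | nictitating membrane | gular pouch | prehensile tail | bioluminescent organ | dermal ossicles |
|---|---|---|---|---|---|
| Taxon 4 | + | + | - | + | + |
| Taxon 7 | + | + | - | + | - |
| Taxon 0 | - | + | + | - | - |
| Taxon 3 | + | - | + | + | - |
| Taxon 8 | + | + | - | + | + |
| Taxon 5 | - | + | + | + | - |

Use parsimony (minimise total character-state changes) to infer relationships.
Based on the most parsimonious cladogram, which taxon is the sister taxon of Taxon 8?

Character polarity is set by the outgroup: the derived state is whichever differs from the outgroup's state, so for gular pouch, prehensile tail the derived state is '-', and for the remaining characters it is '+'.
Only Taxon 3, Taxon 4, Taxon 7, and Taxon 8 show the derived state '+' for nictitating membrane, supporting them as a clade.
gular pouch: derived state '-' in Taxon 3 only — an autapomorphy, so it tells us nothing about relationships among taxa.
Only Taxon 4, Taxon 7, and Taxon 8 show the derived state '-' for prehensile tail, supporting them as a clade.
All ingroup taxa share the derived state '+' for bioluminescent organ; it defines the ingroup but does not resolve relationships within it.
dermal ossicles: derived state '+' in Taxon 4 and Taxon 8 only — synapomorphy for {Taxon 4, Taxon 8}.
Most parsimonious ingroup topology: ((((Taxon 8,Taxon 4),Taxon 7),Taxon 3),Taxon 5).
Taxon 8 and Taxon 4 form a cherry on this tree, so they are sister taxa.

Taxon 4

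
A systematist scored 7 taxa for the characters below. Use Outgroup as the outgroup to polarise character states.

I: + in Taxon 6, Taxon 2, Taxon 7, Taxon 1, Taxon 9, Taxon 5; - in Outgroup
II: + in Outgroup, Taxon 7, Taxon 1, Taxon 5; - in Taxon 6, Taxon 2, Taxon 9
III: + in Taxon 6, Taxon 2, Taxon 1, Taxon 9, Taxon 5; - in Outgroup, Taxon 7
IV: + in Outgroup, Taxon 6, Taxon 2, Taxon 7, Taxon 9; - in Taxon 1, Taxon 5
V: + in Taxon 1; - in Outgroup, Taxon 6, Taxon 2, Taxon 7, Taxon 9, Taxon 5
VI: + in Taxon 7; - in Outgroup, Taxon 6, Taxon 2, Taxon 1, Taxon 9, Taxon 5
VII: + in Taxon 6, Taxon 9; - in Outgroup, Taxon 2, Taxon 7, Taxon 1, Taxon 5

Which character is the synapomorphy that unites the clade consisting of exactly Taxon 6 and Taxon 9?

Character polarity is set by the outgroup: the derived state is whichever differs from the outgroup's state, so for II, IV the derived state is '-', and for the remaining characters it is '+'.
I (derived state '+') is shared by all ingroup taxa — unites the whole ingroup.
II: derived state '-' in Taxon 2, Taxon 6, and Taxon 9 only — synapomorphy for {Taxon 2, Taxon 6, Taxon 9}.
III: derived state '+' in Taxon 1, Taxon 2, Taxon 5, Taxon 6, and Taxon 9 only — synapomorphy for {Taxon 1, Taxon 2, Taxon 5, Taxon 6, Taxon 9}.
IV: derived state '-' in Taxon 1 and Taxon 5 only — synapomorphy for {Taxon 1, Taxon 5}.
V (derived state '+') is unique to Taxon 1 (autapomorphy; uninformative for grouping).
VI: derived state '+' in Taxon 7 only — an autapomorphy, so it tells us nothing about relationships among taxa.
VII (derived state '+') is shared by Taxon 6 and Taxon 9 — a synapomorphy uniting that clade.
Most parsimonious ingroup topology: ((((Taxon 6,Taxon 9),Taxon 2),(Taxon 1,Taxon 5)),Taxon 7).
The clade {Taxon 6, Taxon 9} is supported by VII: its derived state '+' occurs in exactly those taxa and in no other taxon (including the outgroup).

VII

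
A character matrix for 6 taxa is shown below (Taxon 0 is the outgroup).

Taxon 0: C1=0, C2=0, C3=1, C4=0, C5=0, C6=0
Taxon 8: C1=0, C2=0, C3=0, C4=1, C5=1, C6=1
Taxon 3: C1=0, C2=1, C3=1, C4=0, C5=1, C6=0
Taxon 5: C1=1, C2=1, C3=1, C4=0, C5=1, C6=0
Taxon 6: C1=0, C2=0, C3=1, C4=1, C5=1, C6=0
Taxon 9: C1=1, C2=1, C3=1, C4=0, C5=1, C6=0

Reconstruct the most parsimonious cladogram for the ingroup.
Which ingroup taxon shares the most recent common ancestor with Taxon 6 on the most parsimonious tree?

Taxon 8

Character polarity is set by the outgroup: the derived state is whichever differs from the outgroup's state, so for C3 the derived state is '0', and for the remaining characters it is '1'.
C1: derived state '1' in Taxon 5 and Taxon 9 only — synapomorphy for {Taxon 5, Taxon 9}.
Only Taxon 3, Taxon 5, and Taxon 9 show the derived state '1' for C2, supporting them as a clade.
C3: derived state '0' in Taxon 8 only — an autapomorphy, so it tells us nothing about relationships among taxa.
Only Taxon 6 and Taxon 8 show the derived state '1' for C4, supporting them as a clade.
C5 (derived state '1') is shared by all ingroup taxa — unites the whole ingroup.
C6: derived state '1' in Taxon 8 only — an autapomorphy, so it tells us nothing about relationships among taxa.
Most parsimonious ingroup topology: ((Taxon 8,Taxon 6),(Taxon 3,(Taxon 5,Taxon 9))).
Taxon 6 and Taxon 8 form a cherry on this tree, so they are sister taxa.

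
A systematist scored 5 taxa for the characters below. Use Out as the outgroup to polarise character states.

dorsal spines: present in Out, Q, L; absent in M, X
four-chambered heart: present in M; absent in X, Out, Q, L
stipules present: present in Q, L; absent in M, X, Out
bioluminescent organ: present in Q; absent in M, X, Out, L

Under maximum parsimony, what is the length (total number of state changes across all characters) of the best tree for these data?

Character polarity is set by the outgroup: the derived state is whichever differs from the outgroup's state, so for dorsal spines the derived state is 'absent', and for the remaining characters it is 'present'.
dorsal spines (derived state 'absent') is shared by M and X — a synapomorphy uniting that clade.
four-chambered heart: derived state 'present' in M only — an autapomorphy, so it tells us nothing about relationships among taxa.
Only L and Q show the derived state 'present' for stipules present, supporting them as a clade.
bioluminescent organ: derived state 'present' in Q only — an autapomorphy, so it tells us nothing about relationships among taxa.
Most parsimonious ingroup topology: ((X,M),(L,Q)).
Changes per character on this tree: dorsal spines: 1; four-chambered heart: 1; stipules present: 1; bioluminescent organ: 1.
Total = 4.

4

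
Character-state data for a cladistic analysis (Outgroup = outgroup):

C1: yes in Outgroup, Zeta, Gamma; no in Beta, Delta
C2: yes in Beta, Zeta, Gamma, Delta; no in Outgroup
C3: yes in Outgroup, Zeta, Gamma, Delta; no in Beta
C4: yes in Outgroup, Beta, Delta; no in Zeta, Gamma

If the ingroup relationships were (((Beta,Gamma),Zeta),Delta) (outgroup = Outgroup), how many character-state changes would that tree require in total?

Map each character onto (((Beta,Gamma),Zeta),Delta) (rooted by Outgroup) and count the minimum state changes it requires (Fitch parsimony):
C1: 2; C2: 1; C3: 1; C4: 2.
Total tree length = 6.

6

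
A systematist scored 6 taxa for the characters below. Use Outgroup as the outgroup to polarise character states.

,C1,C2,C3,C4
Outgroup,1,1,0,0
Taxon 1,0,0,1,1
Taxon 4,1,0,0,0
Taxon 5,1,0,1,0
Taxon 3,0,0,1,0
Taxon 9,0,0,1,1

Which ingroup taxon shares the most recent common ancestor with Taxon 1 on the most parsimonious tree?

Character polarity is set by the outgroup: the derived state is whichever differs from the outgroup's state, so for C1, C2 the derived state is '0', and for the remaining characters it is '1'.
C1: derived state '0' in Taxon 1, Taxon 3, and Taxon 9 only — synapomorphy for {Taxon 1, Taxon 3, Taxon 9}.
C2 (derived state '0') is shared by all ingroup taxa — unites the whole ingroup.
C3: derived state '1' in Taxon 1, Taxon 3, Taxon 5, and Taxon 9 only — synapomorphy for {Taxon 1, Taxon 3, Taxon 5, Taxon 9}.
C4: derived state '1' in Taxon 1 and Taxon 9 only — synapomorphy for {Taxon 1, Taxon 9}.
Most parsimonious ingroup topology: ((((Taxon 1,Taxon 9),Taxon 3),Taxon 5),Taxon 4).
Taxon 1 and Taxon 9 form a cherry on this tree, so they are sister taxa.

Taxon 9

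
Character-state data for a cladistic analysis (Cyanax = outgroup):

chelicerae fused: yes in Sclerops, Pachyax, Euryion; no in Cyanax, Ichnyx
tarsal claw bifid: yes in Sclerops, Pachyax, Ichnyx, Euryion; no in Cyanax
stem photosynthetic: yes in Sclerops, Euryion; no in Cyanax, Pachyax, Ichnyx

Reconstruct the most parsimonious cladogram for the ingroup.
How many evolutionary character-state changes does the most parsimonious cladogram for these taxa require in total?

The outgroup has state 'no' for every character, so 'yes' is the derived state throughout.
chelicerae fused: derived state 'yes' in Euryion, Pachyax, and Sclerops only — synapomorphy for {Euryion, Pachyax, Sclerops}.
All ingroup taxa share the derived state 'yes' for tarsal claw bifid; it defines the ingroup but does not resolve relationships within it.
stem photosynthetic: derived state 'yes' in Euryion and Sclerops only — synapomorphy for {Euryion, Sclerops}.
Most parsimonious ingroup topology: (((Sclerops,Euryion),Pachyax),Ichnyx).
Changes per character on this tree: chelicerae fused: 1; tarsal claw bifid: 1; stem photosynthetic: 1.
Total = 3.

3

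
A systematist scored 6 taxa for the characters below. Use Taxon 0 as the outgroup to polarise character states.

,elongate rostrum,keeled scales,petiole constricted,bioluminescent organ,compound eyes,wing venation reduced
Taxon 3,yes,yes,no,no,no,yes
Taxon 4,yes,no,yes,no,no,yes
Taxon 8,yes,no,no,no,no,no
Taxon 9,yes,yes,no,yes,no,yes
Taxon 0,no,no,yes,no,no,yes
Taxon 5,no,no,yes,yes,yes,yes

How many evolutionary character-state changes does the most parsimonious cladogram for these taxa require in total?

7

Character polarity is set by the outgroup: the derived state is whichever differs from the outgroup's state, so for petiole constricted, wing venation reduced the derived state is 'no', and for the remaining characters it is 'yes'.
elongate rostrum: derived state 'yes' in Taxon 3, Taxon 4, Taxon 8, and Taxon 9 only — synapomorphy for {Taxon 3, Taxon 4, Taxon 8, Taxon 9}.
keeled scales (derived state 'yes') is shared by Taxon 3 and Taxon 9 — a synapomorphy uniting that clade.
Only Taxon 3, Taxon 8, and Taxon 9 show the derived state 'no' for petiole constricted, supporting them as a clade.
bioluminescent organ (state 'yes') occurs in Taxon 5 and Taxon 9 but conflicts with the nesting implied by the other characters — most parsimoniously interpreted as homoplasy.
compound eyes: derived state 'yes' in Taxon 5 only — an autapomorphy, so it tells us nothing about relationships among taxa.
wing venation reduced: derived state 'no' in Taxon 8 only — an autapomorphy, so it tells us nothing about relationships among taxa.
Most parsimonious ingroup topology: ((Taxon 4,(Taxon 8,(Taxon 3,Taxon 9))),Taxon 5).
Changes per character on this tree: elongate rostrum: 1; keeled scales: 1; petiole constricted: 1; bioluminescent organ: 2; compound eyes: 1; wing venation reduced: 1.
Total = 7.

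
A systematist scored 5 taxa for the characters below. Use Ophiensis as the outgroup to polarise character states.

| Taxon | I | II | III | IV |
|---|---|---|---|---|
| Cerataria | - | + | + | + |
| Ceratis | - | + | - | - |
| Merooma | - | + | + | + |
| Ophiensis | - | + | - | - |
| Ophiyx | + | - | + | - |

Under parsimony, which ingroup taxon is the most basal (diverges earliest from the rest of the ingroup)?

Ceratis

Character polarity is set by the outgroup: the derived state is whichever differs from the outgroup's state, so for II the derived state is '-', and for the remaining characters it is '+'.
I (derived state '+') is unique to Ophiyx (autapomorphy; uninformative for grouping).
II: derived state '-' in Ophiyx only — an autapomorphy, so it tells us nothing about relationships among taxa.
III (derived state '+') is shared by Cerataria, Merooma, and Ophiyx — a synapomorphy uniting that clade.
IV: derived state '+' in Cerataria and Merooma only — synapomorphy for {Cerataria, Merooma}.
Most parsimonious ingroup topology: (((Merooma,Cerataria),Ophiyx),Ceratis).
Ceratis is sister to the clade containing all other ingroup taxa, so it is the earliest-diverging (most basal) ingroup lineage.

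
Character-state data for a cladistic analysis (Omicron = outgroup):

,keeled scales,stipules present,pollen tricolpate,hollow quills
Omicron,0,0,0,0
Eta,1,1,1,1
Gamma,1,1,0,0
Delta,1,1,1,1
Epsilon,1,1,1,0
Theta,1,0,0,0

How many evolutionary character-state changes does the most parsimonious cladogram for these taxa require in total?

The outgroup has state '0' for every character, so '1' is the derived state throughout.
All ingroup taxa share the derived state '1' for keeled scales; it defines the ingroup but does not resolve relationships within it.
Only Delta, Epsilon, Eta, and Gamma show the derived state '1' for stipules present, supporting them as a clade.
pollen tricolpate (derived state '1') is shared by Delta, Epsilon, and Eta — a synapomorphy uniting that clade.
hollow quills (derived state '1') is shared by Delta and Eta — a synapomorphy uniting that clade.
Most parsimonious ingroup topology: ((((Eta,Delta),Epsilon),Gamma),Theta).
Changes per character on this tree: keeled scales: 1; stipules present: 1; pollen tricolpate: 1; hollow quills: 1.
Total = 4.

4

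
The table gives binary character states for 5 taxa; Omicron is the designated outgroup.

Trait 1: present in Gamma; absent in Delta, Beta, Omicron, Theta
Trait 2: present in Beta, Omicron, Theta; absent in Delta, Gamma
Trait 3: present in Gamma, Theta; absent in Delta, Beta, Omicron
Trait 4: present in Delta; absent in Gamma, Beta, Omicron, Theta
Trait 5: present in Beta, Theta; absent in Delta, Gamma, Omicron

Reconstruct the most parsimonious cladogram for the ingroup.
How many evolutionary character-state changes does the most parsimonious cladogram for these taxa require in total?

6

Character polarity is set by the outgroup: the derived state is whichever differs from the outgroup's state, so for Trait 2 the derived state is 'absent', and for the remaining characters it is 'present'.
Trait 1 (derived state 'present') is unique to Gamma (autapomorphy; uninformative for grouping).
Trait 2: derived state 'absent' in Delta and Gamma only — synapomorphy for {Delta, Gamma}.
Trait 3 groups Gamma and Theta, which is incompatible with the clades supported by the remaining characters; treating it as convergent (homoplasy) costs fewer steps than any alternative tree.
Trait 4 (derived state 'present') is unique to Delta (autapomorphy; uninformative for grouping).
Trait 5 (derived state 'present') is shared by Beta and Theta — a synapomorphy uniting that clade.
Most parsimonious ingroup topology: ((Beta,Theta),(Gamma,Delta)).
Changes per character on this tree: Trait 1: 1; Trait 2: 1; Trait 3: 2; Trait 4: 1; Trait 5: 1.
Total = 6.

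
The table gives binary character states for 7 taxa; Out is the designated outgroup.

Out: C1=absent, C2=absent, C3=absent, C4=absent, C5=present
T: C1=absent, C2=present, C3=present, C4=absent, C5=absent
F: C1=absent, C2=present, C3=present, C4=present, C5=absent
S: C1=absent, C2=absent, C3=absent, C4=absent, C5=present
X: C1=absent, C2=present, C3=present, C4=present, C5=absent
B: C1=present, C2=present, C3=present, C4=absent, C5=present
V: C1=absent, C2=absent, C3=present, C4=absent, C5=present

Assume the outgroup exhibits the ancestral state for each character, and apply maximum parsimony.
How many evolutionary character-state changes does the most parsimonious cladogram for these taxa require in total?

Character polarity is set by the outgroup: the derived state is whichever differs from the outgroup's state, so for C5 the derived state is 'absent', and for the remaining characters it is 'present'.
C1 (derived state 'present') is unique to B (autapomorphy; uninformative for grouping).
C2: derived state 'present' in B, F, T, and X only — synapomorphy for {B, F, T, X}.
Only B, F, T, V, and X show the derived state 'present' for C3, supporting them as a clade.
C4 (derived state 'present') is shared by F and X — a synapomorphy uniting that clade.
Only F, T, and X show the derived state 'absent' for C5, supporting them as a clade.
Most parsimonious ingroup topology: ((((T,(F,X)),B),V),S).
Changes per character on this tree: C1: 1; C2: 1; C3: 1; C4: 1; C5: 1.
Total = 5.

5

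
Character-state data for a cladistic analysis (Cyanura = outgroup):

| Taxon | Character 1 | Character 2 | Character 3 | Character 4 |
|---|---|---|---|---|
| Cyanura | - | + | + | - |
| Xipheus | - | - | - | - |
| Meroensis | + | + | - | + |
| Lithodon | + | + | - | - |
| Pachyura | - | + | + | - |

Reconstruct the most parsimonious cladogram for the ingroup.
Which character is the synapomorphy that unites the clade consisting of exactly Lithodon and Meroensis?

Character polarity is set by the outgroup: the derived state is whichever differs from the outgroup's state, so for Character 2, Character 3 the derived state is '-', and for the remaining characters it is '+'.
Only Lithodon and Meroensis show the derived state '+' for Character 1, supporting them as a clade.
Character 2 (derived state '-') is unique to Xipheus (autapomorphy; uninformative for grouping).
Only Lithodon, Meroensis, and Xipheus show the derived state '-' for Character 3, supporting them as a clade.
Character 4: derived state '+' in Meroensis only — an autapomorphy, so it tells us nothing about relationships among taxa.
Most parsimonious ingroup topology: ((Xipheus,(Meroensis,Lithodon)),Pachyura).
The clade {Lithodon, Meroensis} is supported by Character 1: its derived state '+' occurs in exactly those taxa and in no other taxon (including the outgroup).

Character 1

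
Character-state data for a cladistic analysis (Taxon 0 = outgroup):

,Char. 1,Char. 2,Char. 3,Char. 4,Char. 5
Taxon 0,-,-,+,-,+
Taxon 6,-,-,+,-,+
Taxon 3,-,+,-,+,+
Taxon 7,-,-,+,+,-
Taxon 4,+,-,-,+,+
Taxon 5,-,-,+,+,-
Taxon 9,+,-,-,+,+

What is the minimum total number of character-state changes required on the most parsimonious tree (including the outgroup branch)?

Character polarity is set by the outgroup: the derived state is whichever differs from the outgroup's state, so for Char. 3, Char. 5 the derived state is '-', and for the remaining characters it is '+'.
Only Taxon 4 and Taxon 9 show the derived state '+' for Char. 1, supporting them as a clade.
Char. 2: derived state '+' in Taxon 3 only — an autapomorphy, so it tells us nothing about relationships among taxa.
Only Taxon 3, Taxon 4, and Taxon 9 show the derived state '-' for Char. 3, supporting them as a clade.
Char. 4 (derived state '+') is shared by Taxon 3, Taxon 4, Taxon 5, Taxon 7, and Taxon 9 — a synapomorphy uniting that clade.
Char. 5 (derived state '-') is shared by Taxon 5 and Taxon 7 — a synapomorphy uniting that clade.
Most parsimonious ingroup topology: (Taxon 6,((Taxon 3,(Taxon 4,Taxon 9)),(Taxon 7,Taxon 5))).
Changes per character on this tree: Char. 1: 1; Char. 2: 1; Char. 3: 1; Char. 4: 1; Char. 5: 1.
Total = 5.

5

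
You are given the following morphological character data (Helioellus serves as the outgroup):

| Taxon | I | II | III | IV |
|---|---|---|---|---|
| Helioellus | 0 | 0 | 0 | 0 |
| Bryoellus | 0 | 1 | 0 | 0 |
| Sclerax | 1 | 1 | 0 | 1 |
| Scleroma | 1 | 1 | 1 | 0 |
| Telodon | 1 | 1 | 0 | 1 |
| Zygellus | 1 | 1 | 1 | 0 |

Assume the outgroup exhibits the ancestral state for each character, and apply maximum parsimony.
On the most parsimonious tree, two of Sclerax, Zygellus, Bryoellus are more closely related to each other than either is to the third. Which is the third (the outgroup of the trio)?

The outgroup has state '0' for every character, so '1' is the derived state throughout.
I (derived state '1') is shared by Sclerax, Scleroma, Telodon, and Zygellus — a synapomorphy uniting that clade.
II (derived state '1') is shared by all ingroup taxa — unites the whole ingroup.
III (derived state '1') is shared by Scleroma and Zygellus — a synapomorphy uniting that clade.
IV: derived state '1' in Sclerax and Telodon only — synapomorphy for {Sclerax, Telodon}.
Most parsimonious ingroup topology: (Bryoellus,((Sclerax,Telodon),(Scleroma,Zygellus))).
Sclerax and Zygellus share a more recent common ancestor with each other than either does with Bryoellus, so Bryoellus is the least closely related of the three.

Bryoellus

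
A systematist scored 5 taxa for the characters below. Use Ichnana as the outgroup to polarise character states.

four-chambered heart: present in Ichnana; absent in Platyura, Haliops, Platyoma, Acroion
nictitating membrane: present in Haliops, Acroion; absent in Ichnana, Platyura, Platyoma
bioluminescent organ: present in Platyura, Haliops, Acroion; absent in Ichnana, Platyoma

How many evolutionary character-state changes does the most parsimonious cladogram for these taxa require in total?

3

Character polarity is set by the outgroup: the derived state is whichever differs from the outgroup's state, so for four-chambered heart the derived state is 'absent', and for the remaining characters it is 'present'.
All ingroup taxa share the derived state 'absent' for four-chambered heart; it defines the ingroup but does not resolve relationships within it.
Only Acroion and Haliops show the derived state 'present' for nictitating membrane, supporting them as a clade.
Only Acroion, Haliops, and Platyura show the derived state 'present' for bioluminescent organ, supporting them as a clade.
Most parsimonious ingroup topology: ((Platyura,(Haliops,Acroion)),Platyoma).
Changes per character on this tree: four-chambered heart: 1; nictitating membrane: 1; bioluminescent organ: 1.
Total = 3.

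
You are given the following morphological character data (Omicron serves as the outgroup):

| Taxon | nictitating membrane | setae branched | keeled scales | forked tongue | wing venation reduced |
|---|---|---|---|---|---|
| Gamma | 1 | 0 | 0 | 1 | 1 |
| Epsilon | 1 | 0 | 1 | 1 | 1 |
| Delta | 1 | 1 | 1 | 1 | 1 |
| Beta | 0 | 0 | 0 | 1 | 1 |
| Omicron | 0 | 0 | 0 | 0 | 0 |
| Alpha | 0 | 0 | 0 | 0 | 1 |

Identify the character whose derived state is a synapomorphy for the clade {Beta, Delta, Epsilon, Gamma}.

forked tongue

The outgroup has state '0' for every character, so '1' is the derived state throughout.
nictitating membrane: derived state '1' in Delta, Epsilon, and Gamma only — synapomorphy for {Delta, Epsilon, Gamma}.
setae branched (derived state '1') is unique to Delta (autapomorphy; uninformative for grouping).
keeled scales (derived state '1') is shared by Delta and Epsilon — a synapomorphy uniting that clade.
forked tongue (derived state '1') is shared by Beta, Delta, Epsilon, and Gamma — a synapomorphy uniting that clade.
wing venation reduced (derived state '1') is shared by all ingroup taxa — unites the whole ingroup.
Most parsimonious ingroup topology: (Alpha,(((Delta,Epsilon),Gamma),Beta)).
The clade {Beta, Delta, Epsilon, Gamma} is supported by forked tongue: its derived state '1' occurs in exactly those taxa and in no other taxon (including the outgroup).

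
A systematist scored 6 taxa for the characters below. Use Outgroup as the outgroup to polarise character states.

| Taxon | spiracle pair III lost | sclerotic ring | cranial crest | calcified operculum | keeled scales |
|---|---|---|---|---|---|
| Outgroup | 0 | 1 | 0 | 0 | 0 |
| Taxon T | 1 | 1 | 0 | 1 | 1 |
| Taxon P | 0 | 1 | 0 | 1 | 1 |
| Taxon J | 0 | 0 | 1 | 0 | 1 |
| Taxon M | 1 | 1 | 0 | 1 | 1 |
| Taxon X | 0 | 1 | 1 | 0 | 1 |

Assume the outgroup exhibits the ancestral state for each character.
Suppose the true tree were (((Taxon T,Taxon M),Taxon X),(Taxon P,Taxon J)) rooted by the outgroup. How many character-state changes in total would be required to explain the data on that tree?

Map each character onto (((Taxon T,Taxon M),Taxon X),(Taxon P,Taxon J)) (rooted by Outgroup) and count the minimum state changes it requires (Fitch parsimony):
spiracle pair III lost: 1; sclerotic ring: 1; cranial crest: 2; calcified operculum: 2; keeled scales: 1.
Total tree length = 7.

7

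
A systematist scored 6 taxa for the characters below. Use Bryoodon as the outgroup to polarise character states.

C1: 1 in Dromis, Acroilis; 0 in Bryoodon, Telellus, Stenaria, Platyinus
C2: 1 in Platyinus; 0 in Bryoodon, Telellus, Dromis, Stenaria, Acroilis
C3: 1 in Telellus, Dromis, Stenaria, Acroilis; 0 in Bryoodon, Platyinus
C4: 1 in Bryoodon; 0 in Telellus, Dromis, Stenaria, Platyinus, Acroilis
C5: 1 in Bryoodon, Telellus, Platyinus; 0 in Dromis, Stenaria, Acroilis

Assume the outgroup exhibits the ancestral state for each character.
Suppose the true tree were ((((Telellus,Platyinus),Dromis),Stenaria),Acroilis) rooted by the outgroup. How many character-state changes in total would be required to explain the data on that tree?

8

Map each character onto ((((Telellus,Platyinus),Dromis),Stenaria),Acroilis) (rooted by Bryoodon) and count the minimum state changes it requires (Fitch parsimony):
C1: 2; C2: 1; C3: 2; C4: 1; C5: 2.
Total tree length = 8.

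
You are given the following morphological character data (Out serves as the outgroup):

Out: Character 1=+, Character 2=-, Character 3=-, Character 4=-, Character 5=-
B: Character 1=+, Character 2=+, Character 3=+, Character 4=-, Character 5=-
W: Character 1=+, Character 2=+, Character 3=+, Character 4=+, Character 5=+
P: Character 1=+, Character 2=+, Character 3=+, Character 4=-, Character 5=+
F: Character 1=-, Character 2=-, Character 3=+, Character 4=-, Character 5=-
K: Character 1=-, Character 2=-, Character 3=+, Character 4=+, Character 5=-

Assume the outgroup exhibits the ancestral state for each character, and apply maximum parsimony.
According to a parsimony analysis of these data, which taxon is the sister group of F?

K

Character polarity is set by the outgroup: the derived state is whichever differs from the outgroup's state, so for Character 1 the derived state is '-', and for the remaining characters it is '+'.
Character 1 (derived state '-') is shared by F and K — a synapomorphy uniting that clade.
Character 2: derived state '+' in B, P, and W only — synapomorphy for {B, P, W}.
All ingroup taxa share the derived state '+' for Character 3; it defines the ingroup but does not resolve relationships within it.
Character 4 (state '+') occurs in K and W but conflicts with the nesting implied by the other characters — most parsimoniously interpreted as homoplasy.
Only P and W show the derived state '+' for Character 5, supporting them as a clade.
Most parsimonious ingroup topology: ((B,(W,P)),(F,K)).
F and K form a cherry on this tree, so they are sister taxa.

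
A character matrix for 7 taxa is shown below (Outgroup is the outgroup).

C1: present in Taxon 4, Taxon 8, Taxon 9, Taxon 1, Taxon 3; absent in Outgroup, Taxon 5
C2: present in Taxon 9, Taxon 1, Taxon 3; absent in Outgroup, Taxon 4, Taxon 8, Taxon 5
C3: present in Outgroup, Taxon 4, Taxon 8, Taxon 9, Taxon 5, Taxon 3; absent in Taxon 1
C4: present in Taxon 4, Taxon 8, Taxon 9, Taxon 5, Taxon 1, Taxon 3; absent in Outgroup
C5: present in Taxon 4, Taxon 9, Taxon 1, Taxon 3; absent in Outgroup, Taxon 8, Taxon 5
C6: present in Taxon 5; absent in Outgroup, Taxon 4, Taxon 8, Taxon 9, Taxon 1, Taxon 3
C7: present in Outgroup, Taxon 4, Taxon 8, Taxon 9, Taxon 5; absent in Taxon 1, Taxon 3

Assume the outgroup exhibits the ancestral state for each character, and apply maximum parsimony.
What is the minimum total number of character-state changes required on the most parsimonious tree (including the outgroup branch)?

Character polarity is set by the outgroup: the derived state is whichever differs from the outgroup's state, so for C3, C7 the derived state is 'absent', and for the remaining characters it is 'present'.
Only Taxon 1, Taxon 3, Taxon 4, Taxon 8, and Taxon 9 show the derived state 'present' for C1, supporting them as a clade.
Only Taxon 1, Taxon 3, and Taxon 9 show the derived state 'present' for C2, supporting them as a clade.
C3: derived state 'absent' in Taxon 1 only — an autapomorphy, so it tells us nothing about relationships among taxa.
All ingroup taxa share the derived state 'present' for C4; it defines the ingroup but does not resolve relationships within it.
Only Taxon 1, Taxon 3, Taxon 4, and Taxon 9 show the derived state 'present' for C5, supporting them as a clade.
C6: derived state 'present' in Taxon 5 only — an autapomorphy, so it tells us nothing about relationships among taxa.
C7: derived state 'absent' in Taxon 1 and Taxon 3 only — synapomorphy for {Taxon 1, Taxon 3}.
Most parsimonious ingroup topology: (((Taxon 4,(Taxon 9,(Taxon 1,Taxon 3))),Taxon 8),Taxon 5).
Changes per character on this tree: C1: 1; C2: 1; C3: 1; C4: 1; C5: 1; C6: 1; C7: 1.
Total = 7.

7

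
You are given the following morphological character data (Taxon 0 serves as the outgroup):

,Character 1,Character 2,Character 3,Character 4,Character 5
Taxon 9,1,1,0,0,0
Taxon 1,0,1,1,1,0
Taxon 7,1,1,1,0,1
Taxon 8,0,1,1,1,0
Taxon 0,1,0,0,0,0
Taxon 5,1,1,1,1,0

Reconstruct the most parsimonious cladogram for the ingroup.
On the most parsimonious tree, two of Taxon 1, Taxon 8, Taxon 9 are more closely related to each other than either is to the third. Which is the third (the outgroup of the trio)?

Taxon 9

Character polarity is set by the outgroup: the derived state is whichever differs from the outgroup's state, so for Character 1 the derived state is '0', and for the remaining characters it is '1'.
Only Taxon 1 and Taxon 8 show the derived state '0' for Character 1, supporting them as a clade.
Character 2 (derived state '1') is shared by all ingroup taxa — unites the whole ingroup.
Character 3: derived state '1' in Taxon 1, Taxon 5, Taxon 7, and Taxon 8 only — synapomorphy for {Taxon 1, Taxon 5, Taxon 7, Taxon 8}.
Character 4 (derived state '1') is shared by Taxon 1, Taxon 5, and Taxon 8 — a synapomorphy uniting that clade.
Character 5: derived state '1' in Taxon 7 only — an autapomorphy, so it tells us nothing about relationships among taxa.
Most parsimonious ingroup topology: ((((Taxon 8,Taxon 1),Taxon 5),Taxon 7),Taxon 9).
Taxon 1 and Taxon 8 share a more recent common ancestor with each other than either does with Taxon 9, so Taxon 9 is the least closely related of the three.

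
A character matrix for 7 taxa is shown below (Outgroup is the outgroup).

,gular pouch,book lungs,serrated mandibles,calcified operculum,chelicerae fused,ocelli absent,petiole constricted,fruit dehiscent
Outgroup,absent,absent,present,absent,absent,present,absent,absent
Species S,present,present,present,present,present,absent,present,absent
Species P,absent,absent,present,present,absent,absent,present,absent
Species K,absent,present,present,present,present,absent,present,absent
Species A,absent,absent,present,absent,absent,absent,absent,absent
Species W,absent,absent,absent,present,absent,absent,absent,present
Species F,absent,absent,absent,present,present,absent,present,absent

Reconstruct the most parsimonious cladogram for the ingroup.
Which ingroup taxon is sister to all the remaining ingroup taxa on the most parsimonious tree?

Character polarity is set by the outgroup: the derived state is whichever differs from the outgroup's state, so for serrated mandibles, ocelli absent the derived state is 'absent', and for the remaining characters it is 'present'.
gular pouch (derived state 'present') is unique to Species S (autapomorphy; uninformative for grouping).
Only Species K and Species S show the derived state 'present' for book lungs, supporting them as a clade.
serrated mandibles (state 'absent') occurs in Species F and Species W but conflicts with the nesting implied by the other characters — most parsimoniously interpreted as homoplasy.
calcified operculum: derived state 'present' in Species F, Species K, Species P, Species S, and Species W only — synapomorphy for {Species F, Species K, Species P, Species S, Species W}.
chelicerae fused: derived state 'present' in Species F, Species K, and Species S only — synapomorphy for {Species F, Species K, Species S}.
ocelli absent (derived state 'absent') is shared by all ingroup taxa — unites the whole ingroup.
Only Species F, Species K, Species P, and Species S show the derived state 'present' for petiole constricted, supporting them as a clade.
fruit dehiscent (derived state 'present') is unique to Species W (autapomorphy; uninformative for grouping).
Most parsimonious ingroup topology: (((((Species S,Species K),Species F),Species P),Species W),Species A).
Species A is sister to the clade containing all other ingroup taxa, so it is the earliest-diverging (most basal) ingroup lineage.

Species A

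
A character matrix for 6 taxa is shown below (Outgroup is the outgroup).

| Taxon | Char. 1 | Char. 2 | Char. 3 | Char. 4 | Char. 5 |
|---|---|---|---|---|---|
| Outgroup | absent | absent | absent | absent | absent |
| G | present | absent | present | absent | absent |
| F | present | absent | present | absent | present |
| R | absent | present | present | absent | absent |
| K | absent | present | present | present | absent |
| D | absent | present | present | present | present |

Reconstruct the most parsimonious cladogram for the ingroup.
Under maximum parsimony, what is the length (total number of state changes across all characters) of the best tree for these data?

6

The outgroup has state 'absent' for every character, so 'present' is the derived state throughout.
Only F and G show the derived state 'present' for Char. 1, supporting them as a clade.
Only D, K, and R show the derived state 'present' for Char. 2, supporting them as a clade.
All ingroup taxa share the derived state 'present' for Char. 3; it defines the ingroup but does not resolve relationships within it.
Char. 4: derived state 'present' in D and K only — synapomorphy for {D, K}.
Char. 5 groups D and F, which is incompatible with the clades supported by the remaining characters; treating it as convergent (homoplasy) costs fewer steps than any alternative tree.
Most parsimonious ingroup topology: ((G,F),(R,(K,D))).
Changes per character on this tree: Char. 1: 1; Char. 2: 1; Char. 3: 1; Char. 4: 1; Char. 5: 2.
Total = 6.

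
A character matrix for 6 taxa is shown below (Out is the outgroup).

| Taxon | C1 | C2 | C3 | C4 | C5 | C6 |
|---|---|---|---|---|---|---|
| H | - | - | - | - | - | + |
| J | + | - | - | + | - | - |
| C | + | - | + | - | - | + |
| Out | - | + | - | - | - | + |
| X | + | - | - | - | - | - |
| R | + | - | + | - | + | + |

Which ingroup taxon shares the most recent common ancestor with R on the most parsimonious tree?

C

Character polarity is set by the outgroup: the derived state is whichever differs from the outgroup's state, so for C2, C6 the derived state is '-', and for the remaining characters it is '+'.
Only C, J, R, and X show the derived state '+' for C1, supporting them as a clade.
All ingroup taxa share the derived state '-' for C2; it defines the ingroup but does not resolve relationships within it.
C3 (derived state '+') is shared by C and R — a synapomorphy uniting that clade.
C4: derived state '+' in J only — an autapomorphy, so it tells us nothing about relationships among taxa.
C5: derived state '+' in R only — an autapomorphy, so it tells us nothing about relationships among taxa.
C6: derived state '-' in J and X only — synapomorphy for {J, X}.
Most parsimonious ingroup topology: (H,((C,R),(J,X))).
R and C form a cherry on this tree, so they are sister taxa.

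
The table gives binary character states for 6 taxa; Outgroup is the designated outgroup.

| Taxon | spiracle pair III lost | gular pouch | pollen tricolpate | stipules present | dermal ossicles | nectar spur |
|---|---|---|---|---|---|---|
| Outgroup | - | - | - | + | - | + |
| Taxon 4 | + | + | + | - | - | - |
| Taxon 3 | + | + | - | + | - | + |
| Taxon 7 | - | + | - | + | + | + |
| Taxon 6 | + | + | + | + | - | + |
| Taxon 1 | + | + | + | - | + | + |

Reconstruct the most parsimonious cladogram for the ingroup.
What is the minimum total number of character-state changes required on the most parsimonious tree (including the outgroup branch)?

7

Character polarity is set by the outgroup: the derived state is whichever differs from the outgroup's state, so for stipules present, nectar spur the derived state is '-', and for the remaining characters it is '+'.
spiracle pair III lost: derived state '+' in Taxon 1, Taxon 3, Taxon 4, and Taxon 6 only — synapomorphy for {Taxon 1, Taxon 3, Taxon 4, Taxon 6}.
All ingroup taxa share the derived state '+' for gular pouch; it defines the ingroup but does not resolve relationships within it.
Only Taxon 1, Taxon 4, and Taxon 6 show the derived state '+' for pollen tricolpate, supporting them as a clade.
Only Taxon 1 and Taxon 4 show the derived state '-' for stipules present, supporting them as a clade.
dermal ossicles groups Taxon 1 and Taxon 7, which is incompatible with the clades supported by the remaining characters; treating it as convergent (homoplasy) costs fewer steps than any alternative tree.
nectar spur: derived state '-' in Taxon 4 only — an autapomorphy, so it tells us nothing about relationships among taxa.
Most parsimonious ingroup topology: ((((Taxon 4,Taxon 1),Taxon 6),Taxon 3),Taxon 7).
Changes per character on this tree: spiracle pair III lost: 1; gular pouch: 1; pollen tricolpate: 1; stipules present: 1; dermal ossicles: 2; nectar spur: 1.
Total = 7.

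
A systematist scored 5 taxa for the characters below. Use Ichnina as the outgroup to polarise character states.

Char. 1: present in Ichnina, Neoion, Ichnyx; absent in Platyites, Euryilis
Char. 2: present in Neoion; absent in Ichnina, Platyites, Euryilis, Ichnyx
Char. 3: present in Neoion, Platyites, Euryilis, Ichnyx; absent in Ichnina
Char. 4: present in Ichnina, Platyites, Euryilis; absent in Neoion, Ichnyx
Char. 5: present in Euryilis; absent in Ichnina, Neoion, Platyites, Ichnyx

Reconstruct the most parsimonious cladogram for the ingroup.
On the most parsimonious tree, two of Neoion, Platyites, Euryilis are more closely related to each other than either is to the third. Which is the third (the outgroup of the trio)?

Neoion

Character polarity is set by the outgroup: the derived state is whichever differs from the outgroup's state, so for Char. 1, Char. 4 the derived state is 'absent', and for the remaining characters it is 'present'.
Char. 1 (derived state 'absent') is shared by Euryilis and Platyites — a synapomorphy uniting that clade.
Char. 2: derived state 'present' in Neoion only — an autapomorphy, so it tells us nothing about relationships among taxa.
All ingroup taxa share the derived state 'present' for Char. 3; it defines the ingroup but does not resolve relationships within it.
Char. 4 (derived state 'absent') is shared by Ichnyx and Neoion — a synapomorphy uniting that clade.
Char. 5 (derived state 'present') is unique to Euryilis (autapomorphy; uninformative for grouping).
Most parsimonious ingroup topology: ((Neoion,Ichnyx),(Platyites,Euryilis)).
Platyites and Euryilis share a more recent common ancestor with each other than either does with Neoion, so Neoion is the least closely related of the three.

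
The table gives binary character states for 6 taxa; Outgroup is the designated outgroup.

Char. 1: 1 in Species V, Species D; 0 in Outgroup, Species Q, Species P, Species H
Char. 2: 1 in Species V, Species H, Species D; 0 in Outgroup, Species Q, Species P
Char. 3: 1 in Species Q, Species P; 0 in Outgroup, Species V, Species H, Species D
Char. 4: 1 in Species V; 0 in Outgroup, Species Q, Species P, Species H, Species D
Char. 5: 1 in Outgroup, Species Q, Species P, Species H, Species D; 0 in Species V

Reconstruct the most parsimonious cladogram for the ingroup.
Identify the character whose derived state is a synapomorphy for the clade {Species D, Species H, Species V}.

Char. 2

Character polarity is set by the outgroup: the derived state is whichever differs from the outgroup's state, so for Char. 5 the derived state is '0', and for the remaining characters it is '1'.
Only Species D and Species V show the derived state '1' for Char. 1, supporting them as a clade.
Char. 2 (derived state '1') is shared by Species D, Species H, and Species V — a synapomorphy uniting that clade.
Char. 3 (derived state '1') is shared by Species P and Species Q — a synapomorphy uniting that clade.
Char. 4: derived state '1' in Species V only — an autapomorphy, so it tells us nothing about relationships among taxa.
Char. 5 (derived state '0') is unique to Species V (autapomorphy; uninformative for grouping).
Most parsimonious ingroup topology: (((Species V,Species D),Species H),(Species Q,Species P)).
The clade {Species D, Species H, Species V} is supported by Char. 2: its derived state '1' occurs in exactly those taxa and in no other taxon (including the outgroup).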